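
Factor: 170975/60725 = 347^( - 1) * 977^1= 977/347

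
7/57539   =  7/57539 = 0.00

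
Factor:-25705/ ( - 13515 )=97/51= 3^( - 1)*17^(-1)*97^1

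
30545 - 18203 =12342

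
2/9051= 2/9051 = 0.00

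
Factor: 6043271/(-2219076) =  - 2^(-2)*3^( - 6)*13^2*761^(-1)*35759^1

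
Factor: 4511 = 13^1*347^1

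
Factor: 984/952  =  123/119 =3^1*7^( - 1) * 17^( - 1)  *41^1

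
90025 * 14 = 1260350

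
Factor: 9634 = 2^1*4817^1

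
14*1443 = 20202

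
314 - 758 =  - 444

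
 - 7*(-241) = 1687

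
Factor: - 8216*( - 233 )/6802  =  957164/3401 = 2^2* 13^1*19^( - 1)*79^1*179^( -1)*233^1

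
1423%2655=1423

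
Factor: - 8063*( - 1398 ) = 11272074= 2^1*3^1*11^1 * 233^1 *733^1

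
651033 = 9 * 72337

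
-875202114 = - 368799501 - 506402613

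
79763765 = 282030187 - 202266422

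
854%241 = 131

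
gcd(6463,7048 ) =1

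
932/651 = 932/651 = 1.43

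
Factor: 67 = 67^1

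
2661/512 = 2661/512 = 5.20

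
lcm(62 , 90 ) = 2790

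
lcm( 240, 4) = 240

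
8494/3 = 2831  +  1/3 = 2831.33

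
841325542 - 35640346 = 805685196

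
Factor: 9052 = 2^2*31^1*73^1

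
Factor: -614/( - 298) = 149^( - 1)* 307^1  =  307/149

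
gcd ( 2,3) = 1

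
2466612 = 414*5958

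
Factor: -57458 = - 2^1 * 28729^1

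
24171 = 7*3453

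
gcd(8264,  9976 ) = 8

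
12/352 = 3/88 = 0.03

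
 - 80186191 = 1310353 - 81496544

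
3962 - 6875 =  - 2913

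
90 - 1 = 89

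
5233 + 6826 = 12059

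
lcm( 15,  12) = 60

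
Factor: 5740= 2^2 * 5^1*7^1*41^1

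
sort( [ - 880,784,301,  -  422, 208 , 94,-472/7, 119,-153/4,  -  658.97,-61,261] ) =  [ - 880,-658.97, - 422, -472/7, - 61,-153/4,94, 119,208,261, 301,784]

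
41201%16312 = 8577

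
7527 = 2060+5467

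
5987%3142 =2845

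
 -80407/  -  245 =328 + 47/245=328.19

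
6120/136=45 = 45.00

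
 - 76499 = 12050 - 88549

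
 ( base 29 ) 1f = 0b101100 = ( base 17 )2A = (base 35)19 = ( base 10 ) 44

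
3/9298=3/9298 = 0.00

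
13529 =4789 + 8740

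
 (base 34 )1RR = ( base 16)835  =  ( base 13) c58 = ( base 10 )2101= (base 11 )1640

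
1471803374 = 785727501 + 686075873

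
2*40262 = 80524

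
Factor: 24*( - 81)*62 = -2^4 * 3^5*31^1=- 120528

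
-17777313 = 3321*(  -  5353 )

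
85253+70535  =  155788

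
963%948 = 15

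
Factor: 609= 3^1 *7^1*29^1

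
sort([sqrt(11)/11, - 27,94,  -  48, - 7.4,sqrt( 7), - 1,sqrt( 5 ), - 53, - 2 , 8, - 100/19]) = [ - 53, - 48, - 27, - 7.4, - 100/19, - 2, - 1,  sqrt( 11)/11, sqrt( 5), sqrt( 7 ), 8,94 ] 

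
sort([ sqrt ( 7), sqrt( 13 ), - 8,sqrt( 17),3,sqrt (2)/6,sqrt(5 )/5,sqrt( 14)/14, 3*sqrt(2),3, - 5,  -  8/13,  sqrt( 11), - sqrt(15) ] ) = [-8, - 5, - sqrt(15 ), - 8/13,sqrt(2)/6,sqrt(14)/14, sqrt(5)/5, sqrt(7),3, 3,sqrt ( 11), sqrt(13), sqrt(17),3*sqrt( 2)]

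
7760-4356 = 3404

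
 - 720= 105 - 825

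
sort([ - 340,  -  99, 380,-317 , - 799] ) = [ - 799, - 340, - 317, - 99,380] 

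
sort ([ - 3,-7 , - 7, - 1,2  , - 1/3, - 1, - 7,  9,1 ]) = [ - 7, - 7, - 7,-3, - 1,  -  1, - 1/3,1,2, 9] 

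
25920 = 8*3240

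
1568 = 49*32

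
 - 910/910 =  - 1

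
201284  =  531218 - 329934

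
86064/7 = 86064/7   =  12294.86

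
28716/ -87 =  - 9572/29 = - 330.07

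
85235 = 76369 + 8866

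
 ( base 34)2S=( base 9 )116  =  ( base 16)60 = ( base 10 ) 96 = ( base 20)4G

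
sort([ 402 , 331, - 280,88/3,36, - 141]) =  [- 280, - 141,88/3,36  ,  331, 402]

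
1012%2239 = 1012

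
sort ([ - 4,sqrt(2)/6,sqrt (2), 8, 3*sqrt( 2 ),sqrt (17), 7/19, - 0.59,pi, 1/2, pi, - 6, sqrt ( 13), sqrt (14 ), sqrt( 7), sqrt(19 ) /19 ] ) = [ - 6 ,  -  4,-0.59, sqrt(19)/19, sqrt( 2) /6,7/19,  1/2, sqrt( 2 ),sqrt(7 ), pi,  pi , sqrt(  13 ), sqrt (14), sqrt (17 ),3*sqrt(2 ),8]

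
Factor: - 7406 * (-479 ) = 3547474=2^1*7^1*23^2*479^1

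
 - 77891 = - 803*97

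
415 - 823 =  - 408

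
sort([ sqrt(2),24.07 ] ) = [sqrt( 2), 24.07]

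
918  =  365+553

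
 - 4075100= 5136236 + -9211336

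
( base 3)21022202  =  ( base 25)8de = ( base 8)12333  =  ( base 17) 1181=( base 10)5339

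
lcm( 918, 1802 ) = 48654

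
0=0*21441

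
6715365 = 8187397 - 1472032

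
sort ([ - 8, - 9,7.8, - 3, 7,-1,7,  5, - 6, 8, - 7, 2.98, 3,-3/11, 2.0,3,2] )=[ - 9, - 8, - 7, - 6, - 3, - 1, - 3/11, 2.0, 2, 2.98, 3, 3, 5,7, 7,  7.8, 8]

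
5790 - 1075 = 4715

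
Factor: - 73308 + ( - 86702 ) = -160010  =  -2^1*5^1* 16001^1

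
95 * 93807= 8911665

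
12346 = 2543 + 9803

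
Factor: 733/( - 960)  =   - 2^ ( - 6) * 3^(- 1)* 5^( - 1 ) * 733^1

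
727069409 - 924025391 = -196955982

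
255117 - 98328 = 156789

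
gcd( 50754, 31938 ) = 6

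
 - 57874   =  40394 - 98268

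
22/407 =2/37  =  0.05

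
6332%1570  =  52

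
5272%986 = 342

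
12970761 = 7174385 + 5796376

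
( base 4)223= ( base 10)43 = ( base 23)1K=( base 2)101011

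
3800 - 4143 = -343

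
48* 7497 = 359856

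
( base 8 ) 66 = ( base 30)1o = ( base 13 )42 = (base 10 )54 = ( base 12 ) 46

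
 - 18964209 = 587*( - 32307 ) 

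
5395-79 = 5316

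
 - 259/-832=259/832=0.31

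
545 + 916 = 1461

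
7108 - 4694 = 2414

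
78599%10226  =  7017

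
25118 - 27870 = -2752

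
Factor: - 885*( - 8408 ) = 7441080 = 2^3 * 3^1 * 5^1 * 59^1 *1051^1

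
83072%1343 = 1149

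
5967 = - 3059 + 9026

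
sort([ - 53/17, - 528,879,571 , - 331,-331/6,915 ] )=[ - 528, - 331 , - 331/6, - 53/17 , 571, 879,915 ]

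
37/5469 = 37/5469 = 0.01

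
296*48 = 14208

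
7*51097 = 357679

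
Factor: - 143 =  - 11^1*13^1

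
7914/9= 2638/3  =  879.33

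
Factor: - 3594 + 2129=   -5^1*293^1 = - 1465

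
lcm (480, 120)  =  480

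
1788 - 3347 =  - 1559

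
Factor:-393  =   - 3^1 * 131^1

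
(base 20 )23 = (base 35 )18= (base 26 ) 1H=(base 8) 53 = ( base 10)43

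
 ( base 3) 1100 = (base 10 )36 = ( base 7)51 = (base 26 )1A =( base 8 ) 44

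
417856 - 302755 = 115101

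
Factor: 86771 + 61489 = 2^2*3^1*5^1 * 7^1*353^1 = 148260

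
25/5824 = 25/5824 = 0.00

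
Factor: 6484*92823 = 2^2*3^1*1621^1*30941^1 = 601864332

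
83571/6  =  13928 +1/2 = 13928.50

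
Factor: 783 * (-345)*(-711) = 192065985 = 3^6 * 5^1*23^1 * 29^1*79^1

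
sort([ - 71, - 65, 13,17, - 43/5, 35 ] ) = [ - 71 , - 65, - 43/5,13 , 17,35]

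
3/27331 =3/27331=0.00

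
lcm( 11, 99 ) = 99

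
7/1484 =1/212 =0.00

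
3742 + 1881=5623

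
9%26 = 9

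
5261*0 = 0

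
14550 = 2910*5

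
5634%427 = 83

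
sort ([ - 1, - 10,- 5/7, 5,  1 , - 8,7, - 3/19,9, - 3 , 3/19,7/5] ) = [-10, - 8, - 3,  -  1, - 5/7, - 3/19, 3/19,1,7/5, 5, 7, 9 ] 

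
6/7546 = 3/3773 = 0.00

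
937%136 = 121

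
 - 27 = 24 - 51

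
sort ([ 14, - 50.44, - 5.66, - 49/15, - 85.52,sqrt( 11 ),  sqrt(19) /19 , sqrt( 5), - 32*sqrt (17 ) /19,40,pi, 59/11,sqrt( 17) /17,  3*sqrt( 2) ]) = [-85.52, - 50.44, - 32* sqrt( 17)/19, - 5.66, - 49/15,sqrt (19)/19, sqrt(17 )/17,sqrt( 5),pi,sqrt(11 ),3*sqrt (2),59/11,14,40] 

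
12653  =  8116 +4537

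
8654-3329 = 5325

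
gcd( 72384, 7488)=2496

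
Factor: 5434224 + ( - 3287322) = 2^1*3^1*357817^1 = 2146902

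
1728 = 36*48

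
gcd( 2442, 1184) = 74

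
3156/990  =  526/165 = 3.19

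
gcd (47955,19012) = 1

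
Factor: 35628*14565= 518921820 =2^2*3^2*5^1*971^1*2969^1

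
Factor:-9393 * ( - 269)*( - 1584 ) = -4002319728 = -2^4*3^3*11^1*31^1*101^1*269^1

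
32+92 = 124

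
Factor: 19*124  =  2^2*19^1* 31^1 = 2356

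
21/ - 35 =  - 3/5 = - 0.60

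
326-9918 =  - 9592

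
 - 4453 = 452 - 4905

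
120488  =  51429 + 69059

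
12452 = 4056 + 8396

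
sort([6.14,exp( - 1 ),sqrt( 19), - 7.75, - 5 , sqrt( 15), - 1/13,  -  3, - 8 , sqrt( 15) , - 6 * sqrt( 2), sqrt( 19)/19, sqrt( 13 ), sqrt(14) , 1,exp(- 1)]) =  [  -  6*sqrt(2),  -  8, - 7.75,-5, - 3, - 1/13, sqrt( 19 )/19,exp(-1 ), exp( - 1 ),1, sqrt(13),sqrt ( 14),sqrt( 15 ), sqrt( 15),  sqrt( 19), 6.14]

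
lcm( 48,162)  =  1296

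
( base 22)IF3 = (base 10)9045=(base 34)7s1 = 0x2355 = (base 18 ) 19G9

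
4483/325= 4483/325 = 13.79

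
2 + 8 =10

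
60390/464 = 30195/232 = 130.15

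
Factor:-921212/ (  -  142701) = 2^2 *3^( - 1) *13^( - 1)*3659^( - 1)*230303^1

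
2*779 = 1558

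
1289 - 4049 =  - 2760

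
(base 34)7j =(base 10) 257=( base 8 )401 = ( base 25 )A7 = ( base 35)7C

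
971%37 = 9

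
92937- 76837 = 16100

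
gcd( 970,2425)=485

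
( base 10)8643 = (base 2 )10000111000011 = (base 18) 18c3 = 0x21c3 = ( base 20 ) 11C3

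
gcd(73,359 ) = 1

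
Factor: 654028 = 2^2*23^1*7109^1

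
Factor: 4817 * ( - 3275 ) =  - 15775675 = -  5^2*131^1*4817^1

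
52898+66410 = 119308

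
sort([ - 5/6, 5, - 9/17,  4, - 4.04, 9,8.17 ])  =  [ -4.04, - 5/6,-9/17, 4, 5,8.17, 9 ]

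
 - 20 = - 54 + 34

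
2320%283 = 56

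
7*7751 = 54257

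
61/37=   61/37 =1.65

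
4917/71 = 4917/71 = 69.25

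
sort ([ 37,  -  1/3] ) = [-1/3, 37] 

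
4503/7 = 4503/7 = 643.29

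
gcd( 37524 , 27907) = 59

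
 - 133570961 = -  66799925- 66771036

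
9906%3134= 504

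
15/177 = 5/59= 0.08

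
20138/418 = 10069/209 = 48.18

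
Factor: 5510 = 2^1 * 5^1 * 19^1 * 29^1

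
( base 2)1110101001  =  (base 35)QR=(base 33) SD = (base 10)937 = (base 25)1CC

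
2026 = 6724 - 4698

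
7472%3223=1026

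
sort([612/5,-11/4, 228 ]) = [ - 11/4,612/5,228]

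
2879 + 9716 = 12595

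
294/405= 98/135= 0.73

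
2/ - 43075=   -1+43073/43075 = - 0.00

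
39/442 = 3/34 = 0.09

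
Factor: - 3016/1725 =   -  2^3*3^ (-1 ) * 5^( - 2) * 13^1*23^(-1)*29^1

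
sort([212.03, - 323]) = [  -  323,  212.03] 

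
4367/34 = 4367/34=128.44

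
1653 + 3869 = 5522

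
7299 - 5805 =1494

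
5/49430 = 1/9886 =0.00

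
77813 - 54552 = 23261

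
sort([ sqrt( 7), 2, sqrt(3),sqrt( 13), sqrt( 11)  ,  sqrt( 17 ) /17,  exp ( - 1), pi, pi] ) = [ sqrt(17) /17 , exp(-1 ), sqrt( 3 ) , 2,  sqrt( 7 ),pi , pi , sqrt(11),sqrt(13) ] 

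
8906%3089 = 2728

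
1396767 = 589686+807081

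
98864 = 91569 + 7295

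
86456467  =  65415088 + 21041379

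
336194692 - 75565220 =260629472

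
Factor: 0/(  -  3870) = 0 = 0^1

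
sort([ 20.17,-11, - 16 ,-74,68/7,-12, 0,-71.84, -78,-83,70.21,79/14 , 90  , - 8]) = [ - 83, - 78, - 74,-71.84, - 16,- 12, - 11, - 8,  0, 79/14, 68/7, 20.17  ,  70.21,90 ]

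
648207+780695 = 1428902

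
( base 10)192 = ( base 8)300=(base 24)80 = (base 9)233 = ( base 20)9C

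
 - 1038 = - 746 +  - 292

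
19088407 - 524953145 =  - 505864738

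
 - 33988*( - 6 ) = 203928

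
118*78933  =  9314094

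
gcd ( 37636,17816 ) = 4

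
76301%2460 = 41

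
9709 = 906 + 8803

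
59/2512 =59/2512 = 0.02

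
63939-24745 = 39194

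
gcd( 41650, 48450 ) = 850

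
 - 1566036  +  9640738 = 8074702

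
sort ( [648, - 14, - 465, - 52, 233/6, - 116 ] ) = [ - 465, - 116, - 52, - 14, 233/6, 648]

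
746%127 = 111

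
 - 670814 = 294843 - 965657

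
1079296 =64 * 16864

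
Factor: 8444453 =1019^1*8287^1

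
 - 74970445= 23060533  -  98030978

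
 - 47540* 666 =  - 31661640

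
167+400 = 567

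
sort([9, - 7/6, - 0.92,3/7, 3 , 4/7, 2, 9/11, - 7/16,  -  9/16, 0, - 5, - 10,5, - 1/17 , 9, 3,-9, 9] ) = [ - 10,-9, - 5, -7/6 ,-0.92,-9/16,-7/16, - 1/17,0, 3/7,4/7, 9/11, 2, 3,3,  5, 9,9, 9]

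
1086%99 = 96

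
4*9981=39924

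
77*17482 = 1346114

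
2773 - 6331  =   - 3558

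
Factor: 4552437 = 3^1*317^1 * 4787^1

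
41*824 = 33784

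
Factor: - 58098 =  - 2^1*3^1*23^1 * 421^1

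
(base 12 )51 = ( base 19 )34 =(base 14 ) 45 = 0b111101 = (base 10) 61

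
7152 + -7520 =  - 368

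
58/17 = 3+7/17  =  3.41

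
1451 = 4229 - 2778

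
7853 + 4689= 12542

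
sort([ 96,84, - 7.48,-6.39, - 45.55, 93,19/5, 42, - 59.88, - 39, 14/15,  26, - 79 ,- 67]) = [ - 79, - 67, -59.88, - 45.55,-39, - 7.48, - 6.39,  14/15 , 19/5, 26, 42, 84,93,96 ] 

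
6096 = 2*3048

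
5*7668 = 38340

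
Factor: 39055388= 2^2*79^1*123593^1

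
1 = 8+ - 7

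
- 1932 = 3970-5902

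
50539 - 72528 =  - 21989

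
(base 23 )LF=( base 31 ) g2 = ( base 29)h5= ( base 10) 498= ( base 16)1F2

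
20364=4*5091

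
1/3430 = 1/3430 = 0.00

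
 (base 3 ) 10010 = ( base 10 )84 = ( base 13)66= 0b1010100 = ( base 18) 4c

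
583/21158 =583/21158 = 0.03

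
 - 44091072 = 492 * ( - 89616)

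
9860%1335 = 515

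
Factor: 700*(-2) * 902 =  - 1262800 = - 2^4 * 5^2 * 7^1* 11^1 * 41^1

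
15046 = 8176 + 6870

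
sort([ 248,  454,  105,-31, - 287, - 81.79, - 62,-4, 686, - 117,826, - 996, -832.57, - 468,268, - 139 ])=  [ - 996, - 832.57, - 468, - 287,- 139, - 117, - 81.79, -62,-31,-4 , 105, 248,268, 454,686,826 ] 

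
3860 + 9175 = 13035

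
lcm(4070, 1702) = 93610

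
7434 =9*826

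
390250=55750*7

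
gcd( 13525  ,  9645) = 5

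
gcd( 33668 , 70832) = 76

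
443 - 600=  - 157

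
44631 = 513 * 87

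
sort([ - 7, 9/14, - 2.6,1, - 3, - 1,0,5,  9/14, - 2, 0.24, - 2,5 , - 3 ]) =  [ - 7, - 3,-3, - 2.6, - 2, - 2,-1, 0,0.24,9/14,9/14,1, 5,  5 ] 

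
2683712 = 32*83866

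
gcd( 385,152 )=1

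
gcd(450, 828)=18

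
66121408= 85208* 776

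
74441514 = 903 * 82438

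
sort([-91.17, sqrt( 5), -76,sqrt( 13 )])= [ - 91.17, - 76,  sqrt ( 5 ),sqrt ( 13 ) ] 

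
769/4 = 769/4 = 192.25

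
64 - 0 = 64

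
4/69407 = 4/69407 = 0.00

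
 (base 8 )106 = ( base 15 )4A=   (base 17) 42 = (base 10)70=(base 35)20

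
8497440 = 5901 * 1440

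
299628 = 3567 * 84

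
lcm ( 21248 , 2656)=21248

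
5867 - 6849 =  - 982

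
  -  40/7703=-40/7703 = -0.01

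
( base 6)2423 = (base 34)hd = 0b1001001111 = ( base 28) l3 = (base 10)591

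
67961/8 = 8495+1/8 = 8495.12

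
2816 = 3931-1115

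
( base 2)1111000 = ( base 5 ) 440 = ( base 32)3o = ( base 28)48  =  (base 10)120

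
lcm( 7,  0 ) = 0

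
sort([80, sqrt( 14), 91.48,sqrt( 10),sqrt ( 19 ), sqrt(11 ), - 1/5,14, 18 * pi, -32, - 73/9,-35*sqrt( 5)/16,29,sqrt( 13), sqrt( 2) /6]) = [ - 32, - 73/9, - 35 *sqrt ( 5 )/16, - 1/5,  sqrt( 2 )/6, sqrt( 10),sqrt( 11),sqrt( 13) , sqrt( 14),  sqrt( 19),14, 29,18 * pi, 80, 91.48]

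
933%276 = 105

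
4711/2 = 4711/2 = 2355.50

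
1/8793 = 1/8793 = 0.00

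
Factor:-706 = -2^1 * 353^1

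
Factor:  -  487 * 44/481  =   - 2^2*11^1 * 13^(-1)*  37^(-1)*487^1 = - 21428/481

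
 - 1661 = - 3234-  -  1573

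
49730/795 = 62 + 88/159 = 62.55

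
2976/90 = 496/15 =33.07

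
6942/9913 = 6942/9913 = 0.70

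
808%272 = 264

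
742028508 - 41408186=700620322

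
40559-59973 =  - 19414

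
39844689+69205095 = 109049784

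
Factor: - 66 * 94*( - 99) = 614196 = 2^2* 3^3*11^2 * 47^1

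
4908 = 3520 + 1388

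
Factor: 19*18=342 = 2^1*3^2 * 19^1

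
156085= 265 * 589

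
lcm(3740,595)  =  26180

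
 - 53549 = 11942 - 65491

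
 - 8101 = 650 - 8751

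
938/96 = 9+37/48 = 9.77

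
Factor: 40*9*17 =2^3*3^2*5^1*17^1 = 6120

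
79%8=7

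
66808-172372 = -105564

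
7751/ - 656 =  - 12 + 121/656=-  11.82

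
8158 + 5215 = 13373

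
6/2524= 3/1262 = 0.00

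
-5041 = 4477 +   -  9518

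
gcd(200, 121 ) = 1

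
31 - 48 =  -17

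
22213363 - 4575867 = 17637496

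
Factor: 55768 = 2^3*6971^1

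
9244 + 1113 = 10357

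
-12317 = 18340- 30657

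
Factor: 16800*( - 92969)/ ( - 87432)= 2^2*5^2*7^1 * 31^1* 2999^1*3643^( - 1 )  =  65078300/3643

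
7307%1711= 463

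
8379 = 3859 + 4520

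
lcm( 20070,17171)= 1545390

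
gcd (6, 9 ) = 3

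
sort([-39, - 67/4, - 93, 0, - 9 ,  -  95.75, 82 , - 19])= [ - 95.75,-93, - 39, - 19, - 67/4 ,-9, 0,82]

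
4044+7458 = 11502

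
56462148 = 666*84778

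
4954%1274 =1132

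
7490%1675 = 790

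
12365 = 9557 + 2808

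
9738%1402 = 1326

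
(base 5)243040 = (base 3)110112201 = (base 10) 9145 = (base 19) 1666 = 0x23b9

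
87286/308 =43643/154 = 283.40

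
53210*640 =34054400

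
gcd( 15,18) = 3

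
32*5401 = 172832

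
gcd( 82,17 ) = 1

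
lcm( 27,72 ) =216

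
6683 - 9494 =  - 2811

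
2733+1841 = 4574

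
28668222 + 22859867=51528089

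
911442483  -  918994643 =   -  7552160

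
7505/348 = 7505/348 = 21.57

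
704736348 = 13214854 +691521494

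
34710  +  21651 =56361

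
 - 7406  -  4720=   -  12126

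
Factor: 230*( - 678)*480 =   -  74851200 = -  2^7*3^2*5^2*23^1*113^1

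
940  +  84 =1024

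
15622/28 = 7811/14 = 557.93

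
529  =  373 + 156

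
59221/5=11844 + 1/5 = 11844.20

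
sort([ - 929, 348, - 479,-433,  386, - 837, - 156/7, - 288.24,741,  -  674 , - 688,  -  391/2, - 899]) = [ - 929, - 899 ,-837 , - 688, - 674, - 479, - 433,-288.24, - 391/2, - 156/7, 348, 386,741]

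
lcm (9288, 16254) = 65016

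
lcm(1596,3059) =36708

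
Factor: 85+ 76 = 7^1*23^1 = 161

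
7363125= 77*95625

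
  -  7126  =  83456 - 90582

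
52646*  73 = 3843158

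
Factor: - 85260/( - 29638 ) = 210/73 = 2^1*3^1 * 5^1*7^1*73^( - 1)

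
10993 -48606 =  - 37613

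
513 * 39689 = 20360457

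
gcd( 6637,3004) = 1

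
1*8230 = 8230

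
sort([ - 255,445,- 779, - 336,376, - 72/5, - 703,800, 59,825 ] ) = [ - 779, - 703,-336, - 255,-72/5,59,376,445,800, 825]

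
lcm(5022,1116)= 10044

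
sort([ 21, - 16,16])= [-16,16,21]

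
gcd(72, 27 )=9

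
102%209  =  102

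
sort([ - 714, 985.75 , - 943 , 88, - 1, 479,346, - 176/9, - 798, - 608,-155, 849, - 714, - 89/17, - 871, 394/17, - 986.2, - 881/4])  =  [ - 986.2, - 943, - 871, - 798, - 714, - 714 , - 608, - 881/4,-155,-176/9, - 89/17, - 1,394/17, 88, 346, 479,  849,  985.75]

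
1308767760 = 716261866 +592505894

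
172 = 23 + 149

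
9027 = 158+8869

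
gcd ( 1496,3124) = 44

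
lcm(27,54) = 54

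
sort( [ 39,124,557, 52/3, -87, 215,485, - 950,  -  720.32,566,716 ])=[ - 950,  -  720.32, - 87,52/3, 39,124, 215,485, 557, 566,716]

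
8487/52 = 163 + 11/52 = 163.21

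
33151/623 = 33151/623 = 53.21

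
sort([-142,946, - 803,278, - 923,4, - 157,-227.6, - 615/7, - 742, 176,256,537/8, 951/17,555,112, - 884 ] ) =[-923,-884,-803,  -  742, - 227.6,-157, - 142, - 615/7,4 , 951/17, 537/8, 112,176 , 256, 278,555,946 ]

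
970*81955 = 79496350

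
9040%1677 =655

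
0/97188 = 0 = 0.00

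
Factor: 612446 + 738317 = 1350763 = 31^1*43573^1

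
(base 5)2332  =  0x156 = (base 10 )342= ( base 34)a2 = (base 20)H2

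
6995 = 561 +6434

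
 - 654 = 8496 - 9150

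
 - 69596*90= - 6263640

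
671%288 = 95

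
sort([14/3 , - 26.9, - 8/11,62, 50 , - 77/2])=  [ - 77/2,  -  26.9,-8/11,14/3,50,62 ] 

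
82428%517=225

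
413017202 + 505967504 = 918984706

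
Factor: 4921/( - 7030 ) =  - 2^(- 1)*5^ ( - 1)*7^1 = - 7/10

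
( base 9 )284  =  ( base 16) EE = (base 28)8e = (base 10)238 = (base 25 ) 9D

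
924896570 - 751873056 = 173023514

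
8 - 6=2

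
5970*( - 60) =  - 358200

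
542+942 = 1484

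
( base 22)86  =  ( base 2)10110110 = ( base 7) 350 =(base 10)182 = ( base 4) 2312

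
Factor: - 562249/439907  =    -  13^( - 2) * 19^ ( - 1)*71^1*137^ (-1 )*7919^1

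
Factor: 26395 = 5^1*5279^1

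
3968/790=1984/395 = 5.02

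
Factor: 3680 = 2^5*5^1*23^1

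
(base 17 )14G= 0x175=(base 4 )11311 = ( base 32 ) BL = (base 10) 373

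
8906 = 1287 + 7619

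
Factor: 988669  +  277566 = 5^1*253247^1 = 1266235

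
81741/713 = 114 + 459/713 = 114.64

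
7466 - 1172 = 6294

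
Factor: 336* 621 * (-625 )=-2^4*3^4*5^4*7^1*23^1 = -  130410000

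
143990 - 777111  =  -633121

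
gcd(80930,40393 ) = 1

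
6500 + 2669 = 9169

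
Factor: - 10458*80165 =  - 838365570 = -  2^1*3^2 * 5^1 * 7^1 * 83^1*16033^1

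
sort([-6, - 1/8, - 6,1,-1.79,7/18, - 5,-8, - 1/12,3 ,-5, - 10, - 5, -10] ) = [ - 10, - 10, - 8, - 6, - 6, -5, - 5, - 5, -1.79, - 1/8, - 1/12, 7/18, 1,3]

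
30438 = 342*89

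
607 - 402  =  205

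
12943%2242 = 1733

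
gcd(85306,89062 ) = 2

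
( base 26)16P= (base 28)12H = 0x359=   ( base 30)sh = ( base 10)857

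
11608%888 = 64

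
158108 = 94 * 1682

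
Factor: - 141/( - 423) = 3^( - 1 ) = 1/3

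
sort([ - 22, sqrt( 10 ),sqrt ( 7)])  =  [ - 22  ,  sqrt(7),sqrt( 10 )] 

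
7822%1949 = 26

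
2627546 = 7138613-4511067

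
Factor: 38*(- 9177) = - 2^1*3^1*7^1*19^2*23^1 = - 348726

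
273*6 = 1638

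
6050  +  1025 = 7075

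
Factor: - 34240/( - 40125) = 2^6*3^( -1)*5^(-2 ) = 64/75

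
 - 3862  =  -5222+1360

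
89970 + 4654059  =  4744029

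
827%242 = 101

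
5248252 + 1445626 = 6693878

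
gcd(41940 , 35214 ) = 6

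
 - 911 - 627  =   - 1538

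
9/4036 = 9/4036 = 0.00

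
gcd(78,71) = 1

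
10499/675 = 10499/675=15.55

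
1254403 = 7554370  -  6299967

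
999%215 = 139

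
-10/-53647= 10/53647 = 0.00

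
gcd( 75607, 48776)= 7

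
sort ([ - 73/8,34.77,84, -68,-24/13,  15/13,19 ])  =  [ - 68, - 73/8, - 24/13,15/13,19,34.77,84]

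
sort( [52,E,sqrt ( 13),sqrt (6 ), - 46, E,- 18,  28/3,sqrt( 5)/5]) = [-46, - 18,sqrt ( 5) /5,sqrt(6),E,E, sqrt( 13 ),28/3,52]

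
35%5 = 0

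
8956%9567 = 8956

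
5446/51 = 5446/51 = 106.78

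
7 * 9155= 64085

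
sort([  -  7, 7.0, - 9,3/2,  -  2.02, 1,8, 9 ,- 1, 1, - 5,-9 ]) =[  -  9,-9,-7,-5, - 2.02,  -  1, 1,1,3/2,7.0,8,9] 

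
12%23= 12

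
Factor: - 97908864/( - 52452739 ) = 2^7*3^1 * 254971^1*52452739^( - 1 )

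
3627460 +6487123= 10114583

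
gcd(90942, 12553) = 1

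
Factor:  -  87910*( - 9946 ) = 874352860  =  2^2*5^1*59^1*149^1*4973^1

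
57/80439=19/26813 = 0.00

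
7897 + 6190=14087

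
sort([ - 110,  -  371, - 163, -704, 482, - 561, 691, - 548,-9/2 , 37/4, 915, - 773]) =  [ - 773,  -  704, - 561,  -  548 , - 371 , - 163, - 110, - 9/2, 37/4,482,691, 915]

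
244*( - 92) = -22448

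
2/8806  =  1/4403 =0.00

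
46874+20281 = 67155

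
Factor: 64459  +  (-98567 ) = -2^2*8527^1 = -34108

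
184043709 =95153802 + 88889907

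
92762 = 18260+74502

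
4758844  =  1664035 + 3094809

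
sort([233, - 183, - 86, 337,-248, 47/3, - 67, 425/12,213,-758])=[  -  758,-248,-183, - 86, - 67,47/3, 425/12, 213,233, 337] 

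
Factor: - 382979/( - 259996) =2^ ( - 2)*11^(  -  1 )*19^( - 1)*311^( - 1 )*382979^1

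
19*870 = 16530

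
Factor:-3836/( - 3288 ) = 2^ ( - 1)*3^( - 1)*7^1 = 7/6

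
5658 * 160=905280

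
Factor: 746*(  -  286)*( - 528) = 2^6*3^1*11^2*13^1 * 373^1 = 112651968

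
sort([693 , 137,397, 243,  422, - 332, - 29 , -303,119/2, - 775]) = [ - 775, - 332,-303,-29,119/2,137,243, 397, 422,693 ]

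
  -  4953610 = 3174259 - 8127869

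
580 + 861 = 1441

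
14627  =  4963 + 9664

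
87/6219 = 29/2073=0.01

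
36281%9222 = 8615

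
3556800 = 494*7200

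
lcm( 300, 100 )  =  300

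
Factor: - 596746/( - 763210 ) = 5^( - 1)*7^( - 1)*10903^ ( - 1)*298373^1 = 298373/381605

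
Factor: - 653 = - 653^1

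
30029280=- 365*( - 82272)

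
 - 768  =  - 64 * 12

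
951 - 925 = 26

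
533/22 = 24 + 5/22 = 24.23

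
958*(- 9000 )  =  - 8622000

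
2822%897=131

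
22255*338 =7522190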